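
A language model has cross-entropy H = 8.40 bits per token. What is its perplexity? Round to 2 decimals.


Perplexity formula: PP = 2^H
H = 8.40
PP = 2^8.40
Decompose: 2^8.40 = 2^8 * 2^0.40
2^8 = 256, 2^0.40 ~ 1.3195079
PP ~ 256 * 1.3195079 = 337.7940224
Rounded to 2 decimals: 337.79

337.79


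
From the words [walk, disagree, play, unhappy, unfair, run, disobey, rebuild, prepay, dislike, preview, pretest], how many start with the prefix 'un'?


Checking each word for prefix 'un':
  'walk' -> no (count: 0)
  'disagree' -> no (count: 0)
  'play' -> no (count: 0)
  'unhappy' -> YES, starts with 'un' (count: 1)
  'unfair' -> YES, starts with 'un' (count: 2)
  'run' -> no (count: 2)
  'disobey' -> no (count: 2)
  'rebuild' -> no (count: 2)
  'prepay' -> no (count: 2)
  'dislike' -> no (count: 2)
  'preview' -> no (count: 2)
  'pretest' -> no (count: 2)
Total with prefix 'un': 2

2


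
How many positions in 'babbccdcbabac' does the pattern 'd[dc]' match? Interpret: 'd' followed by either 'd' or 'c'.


Pattern: d[dc] means 'd' followed by either 'd' or 'c'.
Scanning 'babbccdcbabac' position-by-position:
  Pos 0: window 'ba' -> no
  Pos 1: window 'ab' -> no
  Pos 2: window 'bb' -> no
  Pos 3: window 'bc' -> no
  Pos 4: window 'cc' -> no
  Pos 5: window 'cd' -> no
  Pos 6: window 'dc' -> MATCH
  Pos 7: window 'cb' -> no
  Pos 8: window 'ba' -> no
  Pos 9: window 'ab' -> no
  Pos 10: window 'ba' -> no
  Pos 11: window 'ac' -> no
  Pos 12: window 'c' -> no
Total matches: 1

1


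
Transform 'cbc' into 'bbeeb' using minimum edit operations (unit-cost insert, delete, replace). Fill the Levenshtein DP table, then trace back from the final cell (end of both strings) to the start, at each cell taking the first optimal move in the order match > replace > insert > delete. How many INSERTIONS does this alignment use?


Edit distance = 4. Backtracking from cell (3, 5) with preference match > replace > insert > delete,
then listing the resulting alignment 'cbc' -> 'bbeeb' left to right:
  Step 1: replace c->b
  Step 2: keep 'b'
  Step 3: insert 'e' [insertion #1]
  Step 4: insert 'e' [insertion #2]
  Step 5: replace c->b
Total insertions: 2

2


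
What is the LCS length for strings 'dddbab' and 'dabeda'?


DP table for LCS of 'dddbab' and 'dabeda':
       d  a  b  e  d  a
    0  0  0  0  0  0  0
  d 0  1  1  1  1  1  1
  d 0  1  1  1  1  2  2
  d 0  1  1  1  1  2  2
  b 0  1  1  2  2  2  2
  a 0  1  2  2  2  2  3
  b 0  1  2  3  3  3  3
LCS: 'dda'
LCS length = 3

3


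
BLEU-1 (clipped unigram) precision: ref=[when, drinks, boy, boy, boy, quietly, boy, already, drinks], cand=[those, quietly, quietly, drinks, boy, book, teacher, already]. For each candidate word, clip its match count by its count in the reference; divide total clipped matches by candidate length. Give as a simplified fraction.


Reference word counts: {'already': 1, 'boy': 4, 'drinks': 2, 'quietly': 1, 'when': 1}
Checking each candidate word (with clipping):
  'those' -> not in reference -> no match (matches: 0)
  'quietly' -> in reference (ref count 1, used 1/1) -> match (matches: 1)
  'quietly' -> ref count 1 already used up (1/1) -> clipped, no match (matches: 1)
  'drinks' -> in reference (ref count 2, used 1/2) -> match (matches: 2)
  'boy' -> in reference (ref count 4, used 1/4) -> match (matches: 3)
  'book' -> not in reference -> no match (matches: 3)
  'teacher' -> not in reference -> no match (matches: 3)
  'already' -> in reference (ref count 1, used 1/1) -> match (matches: 4)
Clipped matches: 4, Candidate length: 8
Precision = 4/8 = 1/2

1/2


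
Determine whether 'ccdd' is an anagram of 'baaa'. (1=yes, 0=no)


Sort characters of 'ccdd': 'ccdd'
Sort characters of 'baaa': 'aaab'
Sorted forms differ -> they are NOT anagrams
Result: 0

0


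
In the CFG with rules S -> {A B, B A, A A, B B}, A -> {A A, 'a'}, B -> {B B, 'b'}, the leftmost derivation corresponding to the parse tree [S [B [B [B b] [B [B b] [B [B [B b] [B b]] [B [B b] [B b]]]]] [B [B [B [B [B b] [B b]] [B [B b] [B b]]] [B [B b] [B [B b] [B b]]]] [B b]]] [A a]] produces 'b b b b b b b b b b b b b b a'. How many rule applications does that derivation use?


Every bracketed nonterminal node [X ...] in the tree is produced by exactly one rule application.
Reading the tree off as a leftmost derivation:
  Step 1: S  =>  B A   (applied S -> B A)
  Step 2: B A  =>  B B A   (applied B -> B B)
  Step 3: B B A  =>  B B B A   (applied B -> B B)
  Step 4: B B B A  =>  b B B A   (applied B -> b)
  Step 5: b B B A  =>  b B B B A   (applied B -> B B)
  Step 6: b B B B A  =>  b b B B A   (applied B -> b)
  Step 7: b b B B A  =>  b b B B B A   (applied B -> B B)
  Step 8: b b B B B A  =>  b b B B B B A   (applied B -> B B)
  Step 9: b b B B B B A  =>  b b b B B B A   (applied B -> b)
  Step 10: b b b B B B A  =>  b b b b B B A   (applied B -> b)
  Step 11: b b b b B B A  =>  b b b b B B B A   (applied B -> B B)
  Step 12: b b b b B B B A  =>  b b b b b B B A   (applied B -> b)
  Step 13: b b b b b B B A  =>  b b b b b b B A   (applied B -> b)
  Step 14: b b b b b b B A  =>  b b b b b b B B A   (applied B -> B B)
  Step 15: b b b b b b B B A  =>  b b b b b b B B B A   (applied B -> B B)
  Step 16: b b b b b b B B B A  =>  b b b b b b B B B B A   (applied B -> B B)
  Step 17: b b b b b b B B B B A  =>  b b b b b b B B B B B A   (applied B -> B B)
  Step 18: b b b b b b B B B B B A  =>  b b b b b b b B B B B A   (applied B -> b)
  Step 19: b b b b b b b B B B B A  =>  b b b b b b b b B B B A   (applied B -> b)
  Step 20: b b b b b b b b B B B A  =>  b b b b b b b b B B B B A   (applied B -> B B)
  Step 21: b b b b b b b b B B B B A  =>  b b b b b b b b b B B B A   (applied B -> b)
  Step 22: b b b b b b b b b B B B A  =>  b b b b b b b b b b B B A   (applied B -> b)
  Step 23: b b b b b b b b b b B B A  =>  b b b b b b b b b b B B B A   (applied B -> B B)
  Step 24: b b b b b b b b b b B B B A  =>  b b b b b b b b b b b B B A   (applied B -> b)
  Step 25: b b b b b b b b b b b B B A  =>  b b b b b b b b b b b B B B A   (applied B -> B B)
  Step 26: b b b b b b b b b b b B B B A  =>  b b b b b b b b b b b b B B A   (applied B -> b)
  Step 27: b b b b b b b b b b b b B B A  =>  b b b b b b b b b b b b b B A   (applied B -> b)
  Step 28: b b b b b b b b b b b b b B A  =>  b b b b b b b b b b b b b b A   (applied B -> b)
  Step 29: b b b b b b b b b b b b b b A  =>  b b b b b b b b b b b b b b a   (applied A -> a)
Final yield: b b b b b b b b b b b b b b a
Total rewrite steps: 29

29


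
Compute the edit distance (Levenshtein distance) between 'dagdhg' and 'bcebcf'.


Building DP table for s1='dagdhg' (len 6) and s2='bcebcf' (len 6):
       b  c  e  b  c  f
    0  1  2  3  4  5  6
  d 1  1  2  3  4  5  6
  a 2  2  2  3  4  5  6
  g 3  3  3  3  4  5  6
  d 4  4  4  4  4  5  6
  h 5  5  5  5  5  5  6
  g 6  6  6  6  6  6  6
Edit distance = dp[6][6] = 6

6


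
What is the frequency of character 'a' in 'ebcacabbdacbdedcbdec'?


Scanning 'ebcacabbdacbdedcbdec' for 'a':
  Position 3: 'a' -> MATCH (count: 1)
  Position 5: 'a' -> MATCH (count: 2)
  Position 9: 'a' -> MATCH (count: 3)
Total occurrences of 'a': 3

3


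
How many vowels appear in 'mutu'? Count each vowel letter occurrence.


Scanning each character of 'mutu':
  Position 1: 'm' -> consonant (running count: 0)
  Position 2: 'u' -> vowel (running count: 1)
  Position 3: 't' -> consonant (running count: 1)
  Position 4: 'u' -> vowel (running count: 2)
Total vowels: 2

2


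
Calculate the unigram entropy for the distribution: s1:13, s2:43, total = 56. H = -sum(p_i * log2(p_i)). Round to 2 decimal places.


Computing entropy H = -sum(p_i * log2(p_i)):
  s1: p = 13/56 = 0.2321, -p*log2(p) = 0.4891
  s2: p = 43/56 = 0.7679, -p*log2(p) = 0.2926
H = sum of terms = 0.7817
Rounded to 2 decimals: 0.78

0.78


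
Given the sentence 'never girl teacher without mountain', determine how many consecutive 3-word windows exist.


Word trigrams from [5] words:
  Trigram 1: (never girl teacher)
  Trigram 2: (girl teacher without)
  Trigram 3: (teacher without mountain)
Total word trigrams: 5 - 2 = 3

3


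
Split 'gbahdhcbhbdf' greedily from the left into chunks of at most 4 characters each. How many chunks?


'gbahdhcbhbdf' has 12 characters.
Chunking with max size 4:
  Chunk 1: 'gbah' (positions 0-3)
  Chunk 2: 'dhcb' (positions 4-7)
  Chunk 3: 'hbdf' (positions 8-11)
Total chunks: ceil(12 / 4) = 3

3


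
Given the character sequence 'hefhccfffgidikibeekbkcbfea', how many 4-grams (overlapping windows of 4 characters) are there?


String 'hefhccfffgidikibeekbkcbfea' has length L = 26.
Number of overlapping n-grams = L - n + 1
Substituting: 26 - 4 + 1 = 23

23


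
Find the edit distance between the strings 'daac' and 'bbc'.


Building DP table for s1='daac' (len 4) and s2='bbc' (len 3):
       b  b  c
    0  1  2  3
  d 1  1  2  3
  a 2  2  2  3
  a 3  3  3  3
  c 4  4  4  3
Edit distance = dp[4][3] = 3

3


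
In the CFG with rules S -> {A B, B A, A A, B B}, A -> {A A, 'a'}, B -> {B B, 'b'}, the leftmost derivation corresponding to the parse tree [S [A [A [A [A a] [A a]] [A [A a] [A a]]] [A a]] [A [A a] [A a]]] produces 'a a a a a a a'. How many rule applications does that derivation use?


Every bracketed nonterminal node [X ...] in the tree is produced by exactly one rule application.
Reading the tree off as a leftmost derivation:
  Step 1: S  =>  A A   (applied S -> A A)
  Step 2: A A  =>  A A A   (applied A -> A A)
  Step 3: A A A  =>  A A A A   (applied A -> A A)
  Step 4: A A A A  =>  A A A A A   (applied A -> A A)
  Step 5: A A A A A  =>  a A A A A   (applied A -> a)
  Step 6: a A A A A  =>  a a A A A   (applied A -> a)
  Step 7: a a A A A  =>  a a A A A A   (applied A -> A A)
  Step 8: a a A A A A  =>  a a a A A A   (applied A -> a)
  Step 9: a a a A A A  =>  a a a a A A   (applied A -> a)
  Step 10: a a a a A A  =>  a a a a a A   (applied A -> a)
  Step 11: a a a a a A  =>  a a a a a A A   (applied A -> A A)
  Step 12: a a a a a A A  =>  a a a a a a A   (applied A -> a)
  Step 13: a a a a a a A  =>  a a a a a a a   (applied A -> a)
Final yield: a a a a a a a
Total rewrite steps: 13

13


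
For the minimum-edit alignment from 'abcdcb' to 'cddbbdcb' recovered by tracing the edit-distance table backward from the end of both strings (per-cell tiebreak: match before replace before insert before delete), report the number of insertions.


Edit distance = 4. Backtracking from cell (6, 8) with preference match > replace > insert > delete,
then listing the resulting alignment 'abcdcb' -> 'cddbbdcb' left to right:
  Step 1: insert 'c' [insertion #1]
  Step 2: insert 'd' [insertion #2]
  Step 3: replace a->d
  Step 4: keep 'b'
  Step 5: replace c->b
  Step 6: keep 'd'
  Step 7: keep 'c'
  Step 8: keep 'b'
Total insertions: 2

2


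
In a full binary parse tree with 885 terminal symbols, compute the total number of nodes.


Leaf nodes (terminals): 885
Internal nodes = n - 1 = 885 - 1 = 884
Total = leaves + internal = 885 + 884 = 1769

1769


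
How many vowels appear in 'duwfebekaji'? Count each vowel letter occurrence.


Scanning each character of 'duwfebekaji':
  Position 1: 'd' -> consonant (running count: 0)
  Position 2: 'u' -> vowel (running count: 1)
  Position 3: 'w' -> consonant (running count: 1)
  Position 4: 'f' -> consonant (running count: 1)
  Position 5: 'e' -> vowel (running count: 2)
  Position 6: 'b' -> consonant (running count: 2)
  Position 7: 'e' -> vowel (running count: 3)
  Position 8: 'k' -> consonant (running count: 3)
  Position 9: 'a' -> vowel (running count: 4)
  Position 10: 'j' -> consonant (running count: 4)
  Position 11: 'i' -> vowel (running count: 5)
Total vowels: 5

5


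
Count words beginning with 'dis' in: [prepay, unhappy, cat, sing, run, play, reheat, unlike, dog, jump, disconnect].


Checking each word for prefix 'dis':
  'prepay' -> no (count: 0)
  'unhappy' -> no (count: 0)
  'cat' -> no (count: 0)
  'sing' -> no (count: 0)
  'run' -> no (count: 0)
  'play' -> no (count: 0)
  'reheat' -> no (count: 0)
  'unlike' -> no (count: 0)
  'dog' -> no (count: 0)
  'jump' -> no (count: 0)
  'disconnect' -> YES, starts with 'dis' (count: 1)
Total with prefix 'dis': 1

1


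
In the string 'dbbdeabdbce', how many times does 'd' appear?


Scanning 'dbbdeabdbce' for 'd':
  Position 0: 'd' -> MATCH (count: 1)
  Position 3: 'd' -> MATCH (count: 2)
  Position 7: 'd' -> MATCH (count: 3)
Total occurrences of 'd': 3

3


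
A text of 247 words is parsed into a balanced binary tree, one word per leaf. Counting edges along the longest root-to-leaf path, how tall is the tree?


In a balanced binary tree with n leaves the deepest leaf is ceil(log2(n)) edges below the root.
log2(247) = 7.9484
ceil(7.9484) = 8
height (edges) = 8

8


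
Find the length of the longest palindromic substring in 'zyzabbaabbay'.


Scanning 'zyzabbaabbay' for palindromic substrings.
Substring at positions 3-10: 'abbaabba'.
Check: reverse('abbaabba') = 'abbaabba' -> palindrome confirmed.
Neighbouring characters ('z' / 'y') break symmetry, so it cannot extend further.
No longer palindromic substring exists; longest length = 8

8


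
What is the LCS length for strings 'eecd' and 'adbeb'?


DP table for LCS of 'eecd' and 'adbeb':
       a  d  b  e  b
    0  0  0  0  0  0
  e 0  0  0  0  1  1
  e 0  0  0  0  1  1
  c 0  0  0  0  1  1
  d 0  0  1  1  1  1
LCS: 'e'
LCS length = 1

1


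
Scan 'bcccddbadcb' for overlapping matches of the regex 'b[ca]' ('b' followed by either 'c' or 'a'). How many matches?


Pattern: b[ca] means 'b' followed by either 'c' or 'a'.
Scanning 'bcccddbadcb' position-by-position:
  Pos 0: window 'bc' -> MATCH
  Pos 1: window 'cc' -> no
  Pos 2: window 'cc' -> no
  Pos 3: window 'cd' -> no
  Pos 4: window 'dd' -> no
  Pos 5: window 'db' -> no
  Pos 6: window 'ba' -> MATCH
  Pos 7: window 'ad' -> no
  Pos 8: window 'dc' -> no
  Pos 9: window 'cb' -> no
  Pos 10: window 'b' -> no
Total matches: 2

2


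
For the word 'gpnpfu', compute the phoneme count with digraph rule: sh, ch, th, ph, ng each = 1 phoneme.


Parsing 'gpnpfu' greedily, digraphs first:
  'g' -> consonant phoneme (phonemes so far: 1)
  'p' -> consonant phoneme (phonemes so far: 2)
  'n' -> consonant phoneme (phonemes so far: 3)
  'p' -> consonant phoneme (phonemes so far: 4)
  'f' -> consonant phoneme (phonemes so far: 5)
  'u' -> vowel phoneme (phonemes so far: 6)
Total phonemes: 6

6


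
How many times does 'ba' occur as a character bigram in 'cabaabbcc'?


Scanning 'cabaabbcc' for bigram 'ba':
  Position 0: 'ca' -> no
  Position 1: 'ab' -> no
  Position 2: 'ba' -> MATCH
  Position 3: 'aa' -> no
  Position 4: 'ab' -> no
  Position 5: 'bb' -> no
  Position 6: 'bc' -> no
  Position 7: 'cc' -> no
Total matches: 1

1


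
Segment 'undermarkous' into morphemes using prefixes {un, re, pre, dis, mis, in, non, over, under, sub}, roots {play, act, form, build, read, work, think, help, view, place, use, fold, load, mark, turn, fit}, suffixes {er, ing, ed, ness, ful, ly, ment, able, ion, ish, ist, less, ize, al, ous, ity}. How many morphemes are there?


Segmenting 'undermarkous' against the inventory:
  'under' -> prefix (morpheme 1)
  'mark' -> root (morpheme 2)
  'ous' -> suffix (morpheme 3)
Total morphemes: 3

3


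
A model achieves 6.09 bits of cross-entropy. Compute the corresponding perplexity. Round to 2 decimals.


Perplexity formula: PP = 2^H
H = 6.09
PP = 2^6.09
Decompose: 2^6.09 = 2^6 * 2^0.09
2^6 = 64, 2^0.09 ~ 1.0643702
PP ~ 64 * 1.0643702 = 68.1196928
Rounded to 2 decimals: 68.12

68.12


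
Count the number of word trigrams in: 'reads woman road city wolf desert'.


Word trigrams from [6] words:
  Trigram 1: (reads woman road)
  Trigram 2: (woman road city)
  Trigram 3: (road city wolf)
  Trigram 4: (city wolf desert)
Total word trigrams: 6 - 2 = 4

4


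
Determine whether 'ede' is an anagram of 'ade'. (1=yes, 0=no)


Sort characters of 'ede': 'dee'
Sort characters of 'ade': 'ade'
Sorted forms differ -> they are NOT anagrams
Result: 0

0


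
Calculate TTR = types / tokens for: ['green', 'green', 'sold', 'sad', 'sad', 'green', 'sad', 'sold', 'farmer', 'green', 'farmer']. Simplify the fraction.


Tokens: 11
Unique types: ('farmer', 'green', 'sad', 'sold') = 4
TTR = 4/11
Already in lowest terms.

4/11


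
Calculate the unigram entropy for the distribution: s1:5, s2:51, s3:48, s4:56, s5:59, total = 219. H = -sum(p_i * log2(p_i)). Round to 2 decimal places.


Computing entropy H = -sum(p_i * log2(p_i)):
  s1: p = 5/219 = 0.0228, -p*log2(p) = 0.1245
  s2: p = 51/219 = 0.2329, -p*log2(p) = 0.4896
  s3: p = 48/219 = 0.2192, -p*log2(p) = 0.4800
  s4: p = 56/219 = 0.2557, -p*log2(p) = 0.5031
  s5: p = 59/219 = 0.2694, -p*log2(p) = 0.5098
H = sum of terms = 2.1070
Rounded to 2 decimals: 2.11

2.11


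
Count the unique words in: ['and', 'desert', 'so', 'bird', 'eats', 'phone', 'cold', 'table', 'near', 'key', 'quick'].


Listing all tokens and tracking unique types:
  Token 1: 'and' -> NEW (unique so far: 1)
  Token 2: 'desert' -> NEW (unique so far: 2)
  Token 3: 'so' -> NEW (unique so far: 3)
  Token 4: 'bird' -> NEW (unique so far: 4)
  Token 5: 'eats' -> NEW (unique so far: 5)
  Token 6: 'phone' -> NEW (unique so far: 6)
  Token 7: 'cold' -> NEW (unique so far: 7)
  Token 8: 'table' -> NEW (unique so far: 8)
  Token 9: 'near' -> NEW (unique so far: 9)
  Token 10: 'key' -> NEW (unique so far: 10)
  Token 11: 'quick' -> NEW (unique so far: 11)
Unique types: ('and', 'bird', 'cold', 'desert', 'eats', 'key', 'near', 'phone', 'quick', 'so', 'table')
Vocabulary size: 11

11


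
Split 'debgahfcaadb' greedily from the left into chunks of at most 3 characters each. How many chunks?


'debgahfcaadb' has 12 characters.
Chunking with max size 3:
  Chunk 1: 'deb' (positions 0-2)
  Chunk 2: 'gah' (positions 3-5)
  Chunk 3: 'fca' (positions 6-8)
  Chunk 4: 'adb' (positions 9-11)
Total chunks: ceil(12 / 3) = 4

4


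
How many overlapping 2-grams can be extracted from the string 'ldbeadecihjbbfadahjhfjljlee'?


String 'ldbeadecihjbbfadahjhfjljlee' has length L = 27.
Number of overlapping n-grams = L - n + 1
Substituting: 27 - 2 + 1 = 26

26


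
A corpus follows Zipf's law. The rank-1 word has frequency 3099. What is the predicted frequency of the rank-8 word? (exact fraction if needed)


Zipf's law: freq(rank) = f1 / rank
f1 = 3099, rank = 8
freq = 3099 / 8
GCD(3099, 8) = 1
Simplified: 3099/8

3099/8


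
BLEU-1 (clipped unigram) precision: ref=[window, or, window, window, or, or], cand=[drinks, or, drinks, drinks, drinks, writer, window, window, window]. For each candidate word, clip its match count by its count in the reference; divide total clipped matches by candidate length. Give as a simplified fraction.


Reference word counts: {'or': 3, 'window': 3}
Checking each candidate word (with clipping):
  'drinks' -> not in reference -> no match (matches: 0)
  'or' -> in reference (ref count 3, used 1/3) -> match (matches: 1)
  'drinks' -> not in reference -> no match (matches: 1)
  'drinks' -> not in reference -> no match (matches: 1)
  'drinks' -> not in reference -> no match (matches: 1)
  'writer' -> not in reference -> no match (matches: 1)
  'window' -> in reference (ref count 3, used 1/3) -> match (matches: 2)
  'window' -> in reference (ref count 3, used 2/3) -> match (matches: 3)
  'window' -> in reference (ref count 3, used 3/3) -> match (matches: 4)
Clipped matches: 4, Candidate length: 9
Precision = 4/9

4/9


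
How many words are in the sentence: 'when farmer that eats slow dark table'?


Counting words by splitting on spaces:
  Word 1: 'when'
  Word 2: 'farmer'
  Word 3: 'that'
  Word 4: 'eats'
  Word 5: 'slow'
  Word 6: 'dark'
  Word 7: 'table'
Total words: 7

7


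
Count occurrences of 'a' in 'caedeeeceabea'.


Scanning 'caedeeeceabea' for 'a':
  Position 1: 'a' -> MATCH (count: 1)
  Position 9: 'a' -> MATCH (count: 2)
  Position 12: 'a' -> MATCH (count: 3)
Total occurrences of 'a': 3

3


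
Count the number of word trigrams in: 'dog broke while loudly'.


Word trigrams from [4] words:
  Trigram 1: (dog broke while)
  Trigram 2: (broke while loudly)
Total word trigrams: 4 - 2 = 2

2


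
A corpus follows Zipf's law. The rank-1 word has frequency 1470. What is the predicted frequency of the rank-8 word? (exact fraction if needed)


Zipf's law: freq(rank) = f1 / rank
f1 = 1470, rank = 8
freq = 1470 / 8
GCD(1470, 8) = 2
Simplified: 735/4

735/4


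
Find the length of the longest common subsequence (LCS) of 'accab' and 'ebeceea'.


DP table for LCS of 'accab' and 'ebeceea':
       e  b  e  c  e  e  a
    0  0  0  0  0  0  0  0
  a 0  0  0  0  0  0  0  1
  c 0  0  0  0  1  1  1  1
  c 0  0  0  0  1  1  1  1
  a 0  0  0  0  1  1  1  2
  b 0  0  1  1  1  1  1  2
LCS: 'ca'
LCS length = 2

2


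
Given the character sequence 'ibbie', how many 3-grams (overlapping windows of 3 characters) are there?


String 'ibbie' has length L = 5.
Number of overlapping n-grams = L - n + 1
Substituting: 5 - 3 + 1 = 3

3


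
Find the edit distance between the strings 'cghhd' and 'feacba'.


Building DP table for s1='cghhd' (len 5) and s2='feacba' (len 6):
       f  e  a  c  b  a
    0  1  2  3  4  5  6
  c 1  1  2  3  3  4  5
  g 2  2  2  3  4  4  5
  h 3  3  3  3  4  5  5
  h 4  4  4  4  4  5  6
  d 5  5  5  5  5  5  6
Edit distance = dp[5][6] = 6

6


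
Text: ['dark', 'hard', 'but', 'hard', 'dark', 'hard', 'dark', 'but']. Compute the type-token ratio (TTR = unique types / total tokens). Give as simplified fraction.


Tokens: 8
Unique types: ('but', 'dark', 'hard') = 3
TTR = 3/8
Already in lowest terms.

3/8


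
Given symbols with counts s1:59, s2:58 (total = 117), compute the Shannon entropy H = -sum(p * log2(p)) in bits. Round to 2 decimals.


Computing entropy H = -sum(p_i * log2(p_i)):
  s1: p = 59/117 = 0.5043, -p*log2(p) = 0.4981
  s2: p = 58/117 = 0.4957, -p*log2(p) = 0.5019
H = sum of terms = 1.0000
Rounded to 2 decimals: 1.00

1.00


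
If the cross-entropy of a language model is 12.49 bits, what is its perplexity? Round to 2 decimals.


Perplexity formula: PP = 2^H
H = 12.49
PP = 2^12.49
Decompose: 2^12.49 = 2^12 * 2^0.49
2^12 = 4096, 2^0.49 ~ 1.4044449
PP ~ 4096 * 1.4044449 = 5752.6063104
Rounded to 2 decimals: 5752.61

5752.61


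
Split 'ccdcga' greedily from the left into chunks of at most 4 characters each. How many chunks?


'ccdcga' has 6 characters.
Chunking with max size 4:
  Chunk 1: 'ccdc' (positions 0-3)
  Chunk 2: 'ga' (positions 4-5)
Total chunks: ceil(6 / 4) = 2

2


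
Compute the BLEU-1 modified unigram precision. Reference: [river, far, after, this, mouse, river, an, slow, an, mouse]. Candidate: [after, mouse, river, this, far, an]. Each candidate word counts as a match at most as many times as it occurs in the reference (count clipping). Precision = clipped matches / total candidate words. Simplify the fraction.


Reference word counts: {'after': 1, 'an': 2, 'far': 1, 'mouse': 2, 'river': 2, 'slow': 1, 'this': 1}
Checking each candidate word (with clipping):
  'after' -> in reference (ref count 1, used 1/1) -> match (matches: 1)
  'mouse' -> in reference (ref count 2, used 1/2) -> match (matches: 2)
  'river' -> in reference (ref count 2, used 1/2) -> match (matches: 3)
  'this' -> in reference (ref count 1, used 1/1) -> match (matches: 4)
  'far' -> in reference (ref count 1, used 1/1) -> match (matches: 5)
  'an' -> in reference (ref count 2, used 1/2) -> match (matches: 6)
Clipped matches: 6, Candidate length: 6
Precision = 6/6 = 1

1


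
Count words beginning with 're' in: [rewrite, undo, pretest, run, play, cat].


Checking each word for prefix 're':
  'rewrite' -> YES, starts with 're' (count: 1)
  'undo' -> no (count: 1)
  'pretest' -> no (count: 1)
  'run' -> no (count: 1)
  'play' -> no (count: 1)
  'cat' -> no (count: 1)
Total with prefix 're': 1

1


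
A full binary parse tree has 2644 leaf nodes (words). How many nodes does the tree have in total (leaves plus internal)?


Leaf nodes (terminals): 2644
Internal nodes = n - 1 = 2644 - 1 = 2643
Total = leaves + internal = 2644 + 2643 = 5287

5287


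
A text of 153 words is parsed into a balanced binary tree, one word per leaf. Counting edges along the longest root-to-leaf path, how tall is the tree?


In a balanced binary tree with n leaves the deepest leaf is ceil(log2(n)) edges below the root.
log2(153) = 7.2574
ceil(7.2574) = 8
height (edges) = 8

8


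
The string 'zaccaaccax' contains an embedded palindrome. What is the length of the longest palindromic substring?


Scanning 'zaccaaccax' for palindromic substrings.
Substring at positions 1-8: 'accaacca'.
Check: reverse('accaacca') = 'accaacca' -> palindrome confirmed.
Neighbouring characters ('z' / 'x') break symmetry, so it cannot extend further.
No longer palindromic substring exists; longest length = 8

8


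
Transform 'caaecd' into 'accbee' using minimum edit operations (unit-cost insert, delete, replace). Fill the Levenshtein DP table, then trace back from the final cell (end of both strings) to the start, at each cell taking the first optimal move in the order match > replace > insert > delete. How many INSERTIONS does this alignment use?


Edit distance = 5. Backtracking from cell (6, 6) with preference match > replace > insert > delete,
then listing the resulting alignment 'caaecd' -> 'accbee' left to right:
  Step 1: insert 'a' [insertion #1]
  Step 2: keep 'c'
  Step 3: replace a->c
  Step 4: replace a->b
  Step 5: keep 'e'
  Step 6: delete 'c'
  Step 7: replace d->e
Total insertions: 1

1


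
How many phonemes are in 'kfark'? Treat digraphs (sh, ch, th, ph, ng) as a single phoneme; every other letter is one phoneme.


Parsing 'kfark' greedily, digraphs first:
  'k' -> consonant phoneme (phonemes so far: 1)
  'f' -> consonant phoneme (phonemes so far: 2)
  'a' -> vowel phoneme (phonemes so far: 3)
  'r' -> consonant phoneme (phonemes so far: 4)
  'k' -> consonant phoneme (phonemes so far: 5)
Total phonemes: 5

5


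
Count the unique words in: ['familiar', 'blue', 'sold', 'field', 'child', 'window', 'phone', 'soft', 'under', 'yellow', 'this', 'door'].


Listing all tokens and tracking unique types:
  Token 1: 'familiar' -> NEW (unique so far: 1)
  Token 2: 'blue' -> NEW (unique so far: 2)
  Token 3: 'sold' -> NEW (unique so far: 3)
  Token 4: 'field' -> NEW (unique so far: 4)
  Token 5: 'child' -> NEW (unique so far: 5)
  Token 6: 'window' -> NEW (unique so far: 6)
  Token 7: 'phone' -> NEW (unique so far: 7)
  Token 8: 'soft' -> NEW (unique so far: 8)
  Token 9: 'under' -> NEW (unique so far: 9)
  Token 10: 'yellow' -> NEW (unique so far: 10)
  Token 11: 'this' -> NEW (unique so far: 11)
  Token 12: 'door' -> NEW (unique so far: 12)
Unique types: ('blue', 'child', 'door', 'familiar', 'field', 'phone', 'soft', 'sold', 'this', 'under', 'window', 'yellow')
Vocabulary size: 12

12


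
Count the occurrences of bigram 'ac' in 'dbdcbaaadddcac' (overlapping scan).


Scanning 'dbdcbaaadddcac' for bigram 'ac':
  Position 0: 'db' -> no
  Position 1: 'bd' -> no
  Position 2: 'dc' -> no
  Position 3: 'cb' -> no
  Position 4: 'ba' -> no
  Position 5: 'aa' -> no
  Position 6: 'aa' -> no
  Position 7: 'ad' -> no
  Position 8: 'dd' -> no
  Position 9: 'dd' -> no
  Position 10: 'dc' -> no
  Position 11: 'ca' -> no
  Position 12: 'ac' -> MATCH
Total matches: 1

1


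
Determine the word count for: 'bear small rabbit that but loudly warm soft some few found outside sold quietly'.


Counting words by splitting on spaces:
  Word 1: 'bear'
  Word 2: 'small'
  Word 3: 'rabbit'
  Word 4: 'that'
  Word 5: 'but'
  Word 6: 'loudly'
  Word 7: 'warm'
  Word 8: 'soft'
  Word 9: 'some'
  Word 10: 'few'
  Word 11: 'found'
  Word 12: 'outside'
  Word 13: 'sold'
  Word 14: 'quietly'
Total words: 14

14


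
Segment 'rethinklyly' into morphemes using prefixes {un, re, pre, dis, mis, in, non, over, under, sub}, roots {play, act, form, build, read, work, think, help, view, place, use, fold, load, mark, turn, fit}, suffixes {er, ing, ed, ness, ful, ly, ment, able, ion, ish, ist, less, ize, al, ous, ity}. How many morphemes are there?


Segmenting 'rethinklyly' against the inventory:
  're' -> prefix (morpheme 1)
  'think' -> root (morpheme 2)
  'ly' -> suffix (morpheme 3)
  'ly' -> suffix (morpheme 4)
Total morphemes: 4

4


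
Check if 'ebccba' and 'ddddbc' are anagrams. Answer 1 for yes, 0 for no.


Sort characters of 'ebccba': 'abbcce'
Sort characters of 'ddddbc': 'bcdddd'
Sorted forms differ -> they are NOT anagrams
Result: 0

0


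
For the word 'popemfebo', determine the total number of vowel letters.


Scanning each character of 'popemfebo':
  Position 1: 'p' -> consonant (running count: 0)
  Position 2: 'o' -> vowel (running count: 1)
  Position 3: 'p' -> consonant (running count: 1)
  Position 4: 'e' -> vowel (running count: 2)
  Position 5: 'm' -> consonant (running count: 2)
  Position 6: 'f' -> consonant (running count: 2)
  Position 7: 'e' -> vowel (running count: 3)
  Position 8: 'b' -> consonant (running count: 3)
  Position 9: 'o' -> vowel (running count: 4)
Total vowels: 4

4


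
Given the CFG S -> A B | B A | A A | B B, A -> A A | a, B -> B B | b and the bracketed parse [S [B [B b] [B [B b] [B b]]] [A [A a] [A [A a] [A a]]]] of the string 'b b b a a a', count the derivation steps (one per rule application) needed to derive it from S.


Every bracketed nonterminal node [X ...] in the tree is produced by exactly one rule application.
Reading the tree off as a leftmost derivation:
  Step 1: S  =>  B A   (applied S -> B A)
  Step 2: B A  =>  B B A   (applied B -> B B)
  Step 3: B B A  =>  b B A   (applied B -> b)
  Step 4: b B A  =>  b B B A   (applied B -> B B)
  Step 5: b B B A  =>  b b B A   (applied B -> b)
  Step 6: b b B A  =>  b b b A   (applied B -> b)
  Step 7: b b b A  =>  b b b A A   (applied A -> A A)
  Step 8: b b b A A  =>  b b b a A   (applied A -> a)
  Step 9: b b b a A  =>  b b b a A A   (applied A -> A A)
  Step 10: b b b a A A  =>  b b b a a A   (applied A -> a)
  Step 11: b b b a a A  =>  b b b a a a   (applied A -> a)
Final yield: b b b a a a
Total rewrite steps: 11

11


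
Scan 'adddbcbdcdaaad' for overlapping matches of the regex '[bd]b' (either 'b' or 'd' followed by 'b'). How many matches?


Pattern: [bd]b means either 'b' or 'd' followed by 'b'.
Scanning 'adddbcbdcdaaad' position-by-position:
  Pos 0: window 'ad' -> no
  Pos 1: window 'dd' -> no
  Pos 2: window 'dd' -> no
  Pos 3: window 'db' -> MATCH
  Pos 4: window 'bc' -> no
  Pos 5: window 'cb' -> no
  Pos 6: window 'bd' -> no
  Pos 7: window 'dc' -> no
  Pos 8: window 'cd' -> no
  Pos 9: window 'da' -> no
  Pos 10: window 'aa' -> no
  Pos 11: window 'aa' -> no
  Pos 12: window 'ad' -> no
  Pos 13: window 'd' -> no
Total matches: 1

1


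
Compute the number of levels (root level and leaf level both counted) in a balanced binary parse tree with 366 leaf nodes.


In a balanced binary tree with n leaves the deepest leaf is ceil(log2(n)) edges below the root,
so counting node levels inclusive of root and leaves gives ceil(log2(n)) + 1 levels.
log2(366) = 8.5157
ceil(8.5157) = 9
levels = 9 + 1 = 10

10


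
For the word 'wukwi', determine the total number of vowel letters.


Scanning each character of 'wukwi':
  Position 1: 'w' -> consonant (running count: 0)
  Position 2: 'u' -> vowel (running count: 1)
  Position 3: 'k' -> consonant (running count: 1)
  Position 4: 'w' -> consonant (running count: 1)
  Position 5: 'i' -> vowel (running count: 2)
Total vowels: 2

2


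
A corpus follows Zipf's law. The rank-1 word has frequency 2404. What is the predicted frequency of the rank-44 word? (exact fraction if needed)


Zipf's law: freq(rank) = f1 / rank
f1 = 2404, rank = 44
freq = 2404 / 44
GCD(2404, 44) = 4
Simplified: 601/11

601/11


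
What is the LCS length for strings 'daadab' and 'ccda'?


DP table for LCS of 'daadab' and 'ccda':
       c  c  d  a
    0  0  0  0  0
  d 0  0  0  1  1
  a 0  0  0  1  2
  a 0  0  0  1  2
  d 0  0  0  1  2
  a 0  0  0  1  2
  b 0  0  0  1  2
LCS: 'da'
LCS length = 2

2


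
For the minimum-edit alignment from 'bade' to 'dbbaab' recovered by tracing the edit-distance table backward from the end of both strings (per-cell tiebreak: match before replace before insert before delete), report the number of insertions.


Edit distance = 4. Backtracking from cell (4, 6) with preference match > replace > insert > delete,
then listing the resulting alignment 'bade' -> 'dbbaab' left to right:
  Step 1: insert 'd' [insertion #1]
  Step 2: insert 'b' [insertion #2]
  Step 3: keep 'b'
  Step 4: keep 'a'
  Step 5: replace d->a
  Step 6: replace e->b
Total insertions: 2

2


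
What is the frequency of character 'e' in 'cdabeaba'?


Scanning 'cdabeaba' for 'e':
  Position 4: 'e' -> MATCH (count: 1)
Total occurrences of 'e': 1

1


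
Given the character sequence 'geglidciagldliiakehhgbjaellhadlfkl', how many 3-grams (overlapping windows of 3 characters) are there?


String 'geglidciagldliiakehhgbjaellhadlfkl' has length L = 34.
Number of overlapping n-grams = L - n + 1
Substituting: 34 - 3 + 1 = 32

32


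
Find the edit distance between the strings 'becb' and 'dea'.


Building DP table for s1='becb' (len 4) and s2='dea' (len 3):
       d  e  a
    0  1  2  3
  b 1  1  2  3
  e 2  2  1  2
  c 3  3  2  2
  b 4  4  3  3
Edit distance = dp[4][3] = 3

3


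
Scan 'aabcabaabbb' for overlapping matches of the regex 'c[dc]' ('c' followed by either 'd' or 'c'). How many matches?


Pattern: c[dc] means 'c' followed by either 'd' or 'c'.
Scanning 'aabcabaabbb' position-by-position:
  Pos 0: window 'aa' -> no
  Pos 1: window 'ab' -> no
  Pos 2: window 'bc' -> no
  Pos 3: window 'ca' -> no
  Pos 4: window 'ab' -> no
  Pos 5: window 'ba' -> no
  Pos 6: window 'aa' -> no
  Pos 7: window 'ab' -> no
  Pos 8: window 'bb' -> no
  Pos 9: window 'bb' -> no
  Pos 10: window 'b' -> no
Total matches: 0

0


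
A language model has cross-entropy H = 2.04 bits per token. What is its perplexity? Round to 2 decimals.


Perplexity formula: PP = 2^H
H = 2.04
PP = 2^2.04
Decompose: 2^2.04 = 2^2 * 2^0.04
2^2 = 4, 2^0.04 ~ 1.0281138
PP ~ 4 * 1.0281138 = 4.1124552
Rounded to 2 decimals: 4.11

4.11


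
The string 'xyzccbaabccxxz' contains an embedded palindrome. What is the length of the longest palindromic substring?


Scanning 'xyzccbaabccxxz' for palindromic substrings.
Substring at positions 3-10: 'ccbaabcc'.
Check: reverse('ccbaabcc') = 'ccbaabcc' -> palindrome confirmed.
Neighbouring characters ('z' / 'x') break symmetry, so it cannot extend further.
No longer palindromic substring exists; longest length = 8

8


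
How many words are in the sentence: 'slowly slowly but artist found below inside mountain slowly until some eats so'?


Counting words by splitting on spaces:
  Word 1: 'slowly'
  Word 2: 'slowly'
  Word 3: 'but'
  Word 4: 'artist'
  Word 5: 'found'
  Word 6: 'below'
  Word 7: 'inside'
  Word 8: 'mountain'
  Word 9: 'slowly'
  Word 10: 'until'
  Word 11: 'some'
  Word 12: 'eats'
  Word 13: 'so'
Total words: 13

13


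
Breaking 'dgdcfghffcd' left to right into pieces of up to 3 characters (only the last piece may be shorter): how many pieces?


'dgdcfghffcd' has 11 characters.
Chunking with max size 3:
  Chunk 1: 'dgd' (positions 0-2)
  Chunk 2: 'cfg' (positions 3-5)
  Chunk 3: 'hff' (positions 6-8)
  Chunk 4: 'cd' (positions 9-10)
Total chunks: ceil(11 / 3) = 4

4


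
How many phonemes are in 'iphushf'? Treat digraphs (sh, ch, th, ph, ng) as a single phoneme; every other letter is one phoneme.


Parsing 'iphushf' greedily, digraphs first:
  'i' -> vowel phoneme (phonemes so far: 1)
  'ph' -> digraph (1 consonant phoneme) (phonemes so far: 2)
  'u' -> vowel phoneme (phonemes so far: 3)
  'sh' -> digraph (1 consonant phoneme) (phonemes so far: 4)
  'f' -> consonant phoneme (phonemes so far: 5)
Total phonemes: 5

5


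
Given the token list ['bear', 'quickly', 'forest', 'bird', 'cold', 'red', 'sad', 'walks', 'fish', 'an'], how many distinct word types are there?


Listing all tokens and tracking unique types:
  Token 1: 'bear' -> NEW (unique so far: 1)
  Token 2: 'quickly' -> NEW (unique so far: 2)
  Token 3: 'forest' -> NEW (unique so far: 3)
  Token 4: 'bird' -> NEW (unique so far: 4)
  Token 5: 'cold' -> NEW (unique so far: 5)
  Token 6: 'red' -> NEW (unique so far: 6)
  Token 7: 'sad' -> NEW (unique so far: 7)
  Token 8: 'walks' -> NEW (unique so far: 8)
  Token 9: 'fish' -> NEW (unique so far: 9)
  Token 10: 'an' -> NEW (unique so far: 10)
Unique types: ('an', 'bear', 'bird', 'cold', 'fish', 'forest', 'quickly', 'red', 'sad', 'walks')
Vocabulary size: 10

10


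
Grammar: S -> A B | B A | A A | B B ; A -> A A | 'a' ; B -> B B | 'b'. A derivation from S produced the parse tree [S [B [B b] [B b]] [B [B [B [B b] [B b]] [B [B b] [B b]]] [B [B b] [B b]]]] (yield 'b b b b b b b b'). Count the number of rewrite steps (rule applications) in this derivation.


Every bracketed nonterminal node [X ...] in the tree is produced by exactly one rule application.
Reading the tree off as a leftmost derivation:
  Step 1: S  =>  B B   (applied S -> B B)
  Step 2: B B  =>  B B B   (applied B -> B B)
  Step 3: B B B  =>  b B B   (applied B -> b)
  Step 4: b B B  =>  b b B   (applied B -> b)
  Step 5: b b B  =>  b b B B   (applied B -> B B)
  Step 6: b b B B  =>  b b B B B   (applied B -> B B)
  Step 7: b b B B B  =>  b b B B B B   (applied B -> B B)
  Step 8: b b B B B B  =>  b b b B B B   (applied B -> b)
  Step 9: b b b B B B  =>  b b b b B B   (applied B -> b)
  Step 10: b b b b B B  =>  b b b b B B B   (applied B -> B B)
  Step 11: b b b b B B B  =>  b b b b b B B   (applied B -> b)
  Step 12: b b b b b B B  =>  b b b b b b B   (applied B -> b)
  Step 13: b b b b b b B  =>  b b b b b b B B   (applied B -> B B)
  Step 14: b b b b b b B B  =>  b b b b b b b B   (applied B -> b)
  Step 15: b b b b b b b B  =>  b b b b b b b b   (applied B -> b)
Final yield: b b b b b b b b
Total rewrite steps: 15

15


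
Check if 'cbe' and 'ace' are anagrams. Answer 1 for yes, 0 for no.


Sort characters of 'cbe': 'bce'
Sort characters of 'ace': 'ace'
Sorted forms differ -> they are NOT anagrams
Result: 0

0


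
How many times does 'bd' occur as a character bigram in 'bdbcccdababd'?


Scanning 'bdbcccdababd' for bigram 'bd':
  Position 0: 'bd' -> MATCH
  Position 1: 'db' -> no
  Position 2: 'bc' -> no
  Position 3: 'cc' -> no
  Position 4: 'cc' -> no
  Position 5: 'cd' -> no
  Position 6: 'da' -> no
  Position 7: 'ab' -> no
  Position 8: 'ba' -> no
  Position 9: 'ab' -> no
  Position 10: 'bd' -> MATCH
Total matches: 2

2


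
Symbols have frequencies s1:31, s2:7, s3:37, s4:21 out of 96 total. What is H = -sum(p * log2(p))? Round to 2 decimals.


Computing entropy H = -sum(p_i * log2(p_i)):
  s1: p = 31/96 = 0.3229, -p*log2(p) = 0.5266
  s2: p = 7/96 = 0.0729, -p*log2(p) = 0.2755
  s3: p = 37/96 = 0.3854, -p*log2(p) = 0.5301
  s4: p = 21/96 = 0.2188, -p*log2(p) = 0.4796
H = sum of terms = 1.8118
Rounded to 2 decimals: 1.81

1.81


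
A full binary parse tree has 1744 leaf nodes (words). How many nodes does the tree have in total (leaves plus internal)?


Leaf nodes (terminals): 1744
Internal nodes = n - 1 = 1744 - 1 = 1743
Total = leaves + internal = 1744 + 1743 = 3487

3487


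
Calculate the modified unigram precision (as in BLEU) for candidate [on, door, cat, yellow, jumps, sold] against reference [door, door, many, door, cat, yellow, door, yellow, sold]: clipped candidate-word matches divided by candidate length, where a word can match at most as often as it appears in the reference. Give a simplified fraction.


Reference word counts: {'cat': 1, 'door': 4, 'many': 1, 'sold': 1, 'yellow': 2}
Checking each candidate word (with clipping):
  'on' -> not in reference -> no match (matches: 0)
  'door' -> in reference (ref count 4, used 1/4) -> match (matches: 1)
  'cat' -> in reference (ref count 1, used 1/1) -> match (matches: 2)
  'yellow' -> in reference (ref count 2, used 1/2) -> match (matches: 3)
  'jumps' -> not in reference -> no match (matches: 3)
  'sold' -> in reference (ref count 1, used 1/1) -> match (matches: 4)
Clipped matches: 4, Candidate length: 6
Precision = 4/6 = 2/3

2/3
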